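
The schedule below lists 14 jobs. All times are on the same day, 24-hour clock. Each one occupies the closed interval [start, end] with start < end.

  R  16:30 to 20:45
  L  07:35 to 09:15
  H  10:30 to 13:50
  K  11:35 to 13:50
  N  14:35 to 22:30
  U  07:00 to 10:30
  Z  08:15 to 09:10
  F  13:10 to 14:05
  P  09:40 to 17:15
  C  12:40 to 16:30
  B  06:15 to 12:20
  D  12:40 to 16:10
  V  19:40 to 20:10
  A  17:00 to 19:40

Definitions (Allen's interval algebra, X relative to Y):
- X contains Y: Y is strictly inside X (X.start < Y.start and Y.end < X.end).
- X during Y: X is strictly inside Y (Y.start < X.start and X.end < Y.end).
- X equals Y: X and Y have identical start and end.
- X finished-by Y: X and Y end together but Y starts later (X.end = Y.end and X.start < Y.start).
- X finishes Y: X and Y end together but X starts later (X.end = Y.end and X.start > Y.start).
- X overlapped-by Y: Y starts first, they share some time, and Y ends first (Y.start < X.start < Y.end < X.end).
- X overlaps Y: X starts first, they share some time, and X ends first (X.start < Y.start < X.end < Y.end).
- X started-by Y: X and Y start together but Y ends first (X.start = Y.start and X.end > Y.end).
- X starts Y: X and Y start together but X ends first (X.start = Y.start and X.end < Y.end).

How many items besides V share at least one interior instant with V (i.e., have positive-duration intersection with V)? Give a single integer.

Target V = [19:40, 20:10].
A [17:00, 19:40] → meets → no.
B [06:15, 12:20] → before → no.
C [12:40, 16:30] → before → no.
D [12:40, 16:10] → before → no.
F [13:10, 14:05] → before → no.
H [10:30, 13:50] → before → no.
K [11:35, 13:50] → before → no.
L [07:35, 09:15] → before → no.
N [14:35, 22:30] → contains → counts.
P [09:40, 17:15] → before → no.
R [16:30, 20:45] → contains → counts.
U [07:00, 10:30] → before → no.
Z [08:15, 09:10] → before → no.
Total: 2.

2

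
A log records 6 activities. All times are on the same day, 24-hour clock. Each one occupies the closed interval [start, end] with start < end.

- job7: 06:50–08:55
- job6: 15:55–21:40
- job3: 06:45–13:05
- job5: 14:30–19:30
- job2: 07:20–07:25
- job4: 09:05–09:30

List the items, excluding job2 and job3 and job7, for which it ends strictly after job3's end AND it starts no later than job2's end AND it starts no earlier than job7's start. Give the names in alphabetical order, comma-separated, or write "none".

Conditions: its end is strictly after job3's end (X.end > 13:05) AND its start is no later than job2's end (X.start <= 07:25) AND its start is no earlier than job7's start (X.start >= 06:50).
job4: end 09:30 > 13:05? ✗; start 09:05 <= 07:25? ✗; start 09:05 >= 06:50? ✓ → no.
job5: end 19:30 > 13:05? ✓; start 14:30 <= 07:25? ✗; start 14:30 >= 06:50? ✓ → no.
job6: end 21:40 > 13:05? ✓; start 15:55 <= 07:25? ✗; start 15:55 >= 06:50? ✓ → no.
Result: none.

none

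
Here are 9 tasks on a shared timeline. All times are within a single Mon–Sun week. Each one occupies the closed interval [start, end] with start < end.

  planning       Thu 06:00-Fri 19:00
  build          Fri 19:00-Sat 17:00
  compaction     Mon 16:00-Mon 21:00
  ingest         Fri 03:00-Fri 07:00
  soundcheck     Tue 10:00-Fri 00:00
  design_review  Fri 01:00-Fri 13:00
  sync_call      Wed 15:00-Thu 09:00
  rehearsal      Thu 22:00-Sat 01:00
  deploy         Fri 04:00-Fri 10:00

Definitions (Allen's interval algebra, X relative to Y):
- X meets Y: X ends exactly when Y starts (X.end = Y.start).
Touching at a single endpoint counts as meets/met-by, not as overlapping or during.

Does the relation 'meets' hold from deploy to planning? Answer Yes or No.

deploy = [Fri 04:00, Fri 10:00], planning = [Thu 06:00, Fri 19:00].
Actual relation of deploy to planning: during.
Asked whether 'meets' holds → No.

No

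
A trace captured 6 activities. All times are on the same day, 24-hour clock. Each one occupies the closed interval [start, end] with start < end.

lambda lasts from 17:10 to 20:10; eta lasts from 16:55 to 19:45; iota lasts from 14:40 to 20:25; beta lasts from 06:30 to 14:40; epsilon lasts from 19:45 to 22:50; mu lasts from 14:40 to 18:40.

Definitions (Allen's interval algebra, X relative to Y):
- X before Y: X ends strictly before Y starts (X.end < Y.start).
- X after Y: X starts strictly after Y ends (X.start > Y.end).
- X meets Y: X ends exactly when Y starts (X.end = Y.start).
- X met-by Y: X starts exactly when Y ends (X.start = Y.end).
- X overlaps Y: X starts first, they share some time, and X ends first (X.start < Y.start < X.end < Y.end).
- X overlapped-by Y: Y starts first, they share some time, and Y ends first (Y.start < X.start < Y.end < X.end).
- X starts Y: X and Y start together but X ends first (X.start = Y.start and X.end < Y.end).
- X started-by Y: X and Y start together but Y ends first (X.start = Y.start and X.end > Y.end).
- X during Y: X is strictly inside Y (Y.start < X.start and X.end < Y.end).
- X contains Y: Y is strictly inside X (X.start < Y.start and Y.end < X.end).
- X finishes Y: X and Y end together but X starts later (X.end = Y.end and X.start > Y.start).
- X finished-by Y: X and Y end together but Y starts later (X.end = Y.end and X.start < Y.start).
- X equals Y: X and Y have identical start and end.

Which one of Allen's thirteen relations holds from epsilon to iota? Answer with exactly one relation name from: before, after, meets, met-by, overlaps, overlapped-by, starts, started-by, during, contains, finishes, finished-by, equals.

epsilon = [19:45, 22:50]; iota = [14:40, 20:25].
Compare endpoints: epsilon.start > iota.start, epsilon.start < iota.end, epsilon.end > iota.start, epsilon.end > iota.end.
That pattern is 'overlapped-by'.

overlapped-by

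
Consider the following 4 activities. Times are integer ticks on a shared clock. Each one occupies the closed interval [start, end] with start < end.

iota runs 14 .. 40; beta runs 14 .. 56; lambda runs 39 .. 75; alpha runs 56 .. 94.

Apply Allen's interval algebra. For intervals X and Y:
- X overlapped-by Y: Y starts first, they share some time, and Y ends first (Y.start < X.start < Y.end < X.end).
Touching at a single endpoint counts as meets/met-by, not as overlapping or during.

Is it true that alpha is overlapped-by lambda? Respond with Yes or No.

Yes

alpha = [56, 94], lambda = [39, 75].
Actual relation of alpha to lambda: overlapped-by.
Asked whether 'overlapped-by' holds → Yes.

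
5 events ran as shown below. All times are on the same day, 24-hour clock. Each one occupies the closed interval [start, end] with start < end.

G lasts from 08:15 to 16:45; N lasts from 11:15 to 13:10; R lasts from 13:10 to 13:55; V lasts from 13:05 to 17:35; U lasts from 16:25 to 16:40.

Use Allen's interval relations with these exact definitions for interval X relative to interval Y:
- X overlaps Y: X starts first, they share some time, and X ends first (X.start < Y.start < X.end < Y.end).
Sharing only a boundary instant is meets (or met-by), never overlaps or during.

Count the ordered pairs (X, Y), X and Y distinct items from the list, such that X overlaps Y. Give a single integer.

Checking all 20 ordered pairs for relation 'overlaps'; matching pairs in alphabetical order:
(G, V): G overlaps V ✓
(N, V): N overlaps V ✓
Count: 2.

2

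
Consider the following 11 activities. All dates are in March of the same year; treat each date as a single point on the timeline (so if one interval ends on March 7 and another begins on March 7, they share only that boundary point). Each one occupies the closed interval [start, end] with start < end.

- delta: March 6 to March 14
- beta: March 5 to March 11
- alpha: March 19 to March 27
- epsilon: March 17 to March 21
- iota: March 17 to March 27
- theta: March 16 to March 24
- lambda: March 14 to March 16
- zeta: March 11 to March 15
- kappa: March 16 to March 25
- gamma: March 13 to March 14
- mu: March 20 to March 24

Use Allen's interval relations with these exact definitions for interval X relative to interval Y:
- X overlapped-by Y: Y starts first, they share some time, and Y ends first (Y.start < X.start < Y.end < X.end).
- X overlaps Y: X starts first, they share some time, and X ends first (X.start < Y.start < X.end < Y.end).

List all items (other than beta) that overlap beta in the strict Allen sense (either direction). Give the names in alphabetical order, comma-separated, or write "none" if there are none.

Target beta = [March 5, March 11].
alpha [March 19, March 27] → after → no.
delta [March 6, March 14] → overlapped-by → yes.
epsilon [March 17, March 21] → after → no.
gamma [March 13, March 14] → after → no.
iota [March 17, March 27] → after → no.
kappa [March 16, March 25] → after → no.
lambda [March 14, March 16] → after → no.
mu [March 20, March 24] → after → no.
theta [March 16, March 24] → after → no.
zeta [March 11, March 15] → met-by → no.
Result: delta.

delta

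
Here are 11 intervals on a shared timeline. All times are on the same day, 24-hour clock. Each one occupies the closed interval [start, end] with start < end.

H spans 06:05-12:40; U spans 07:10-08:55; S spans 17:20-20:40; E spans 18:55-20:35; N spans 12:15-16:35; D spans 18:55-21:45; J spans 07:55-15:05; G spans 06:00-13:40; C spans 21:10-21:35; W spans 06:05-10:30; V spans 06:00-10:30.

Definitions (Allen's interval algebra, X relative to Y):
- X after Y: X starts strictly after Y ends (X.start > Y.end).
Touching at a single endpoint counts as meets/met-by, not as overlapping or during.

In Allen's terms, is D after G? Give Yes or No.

Yes

D = [18:55, 21:45], G = [06:00, 13:40].
Actual relation of D to G: after.
Asked whether 'after' holds → Yes.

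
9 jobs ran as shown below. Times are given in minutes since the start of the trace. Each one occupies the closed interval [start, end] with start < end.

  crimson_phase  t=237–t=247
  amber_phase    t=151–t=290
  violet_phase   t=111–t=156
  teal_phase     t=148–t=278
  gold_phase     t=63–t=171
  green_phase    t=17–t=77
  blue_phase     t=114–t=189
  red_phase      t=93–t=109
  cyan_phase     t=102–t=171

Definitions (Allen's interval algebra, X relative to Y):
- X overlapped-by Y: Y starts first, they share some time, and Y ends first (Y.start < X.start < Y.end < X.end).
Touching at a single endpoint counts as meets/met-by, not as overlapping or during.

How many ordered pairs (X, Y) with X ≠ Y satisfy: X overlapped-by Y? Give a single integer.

Checking all 72 ordered pairs for relation 'overlapped-by'; matching pairs in alphabetical order:
(amber_phase, blue_phase): amber_phase overlapped-by blue_phase ✓
(amber_phase, cyan_phase): amber_phase overlapped-by cyan_phase ✓
(amber_phase, gold_phase): amber_phase overlapped-by gold_phase ✓
(amber_phase, teal_phase): amber_phase overlapped-by teal_phase ✓
(amber_phase, violet_phase): amber_phase overlapped-by violet_phase ✓
(blue_phase, cyan_phase): blue_phase overlapped-by cyan_phase ✓
(blue_phase, gold_phase): blue_phase overlapped-by gold_phase ✓
(blue_phase, violet_phase): blue_phase overlapped-by violet_phase ✓
(cyan_phase, red_phase): cyan_phase overlapped-by red_phase ✓
(gold_phase, green_phase): gold_phase overlapped-by green_phase ✓
(teal_phase, blue_phase): teal_phase overlapped-by blue_phase ✓
(teal_phase, cyan_phase): teal_phase overlapped-by cyan_phase ✓
(teal_phase, gold_phase): teal_phase overlapped-by gold_phase ✓
(teal_phase, violet_phase): teal_phase overlapped-by violet_phase ✓
Count: 14.

14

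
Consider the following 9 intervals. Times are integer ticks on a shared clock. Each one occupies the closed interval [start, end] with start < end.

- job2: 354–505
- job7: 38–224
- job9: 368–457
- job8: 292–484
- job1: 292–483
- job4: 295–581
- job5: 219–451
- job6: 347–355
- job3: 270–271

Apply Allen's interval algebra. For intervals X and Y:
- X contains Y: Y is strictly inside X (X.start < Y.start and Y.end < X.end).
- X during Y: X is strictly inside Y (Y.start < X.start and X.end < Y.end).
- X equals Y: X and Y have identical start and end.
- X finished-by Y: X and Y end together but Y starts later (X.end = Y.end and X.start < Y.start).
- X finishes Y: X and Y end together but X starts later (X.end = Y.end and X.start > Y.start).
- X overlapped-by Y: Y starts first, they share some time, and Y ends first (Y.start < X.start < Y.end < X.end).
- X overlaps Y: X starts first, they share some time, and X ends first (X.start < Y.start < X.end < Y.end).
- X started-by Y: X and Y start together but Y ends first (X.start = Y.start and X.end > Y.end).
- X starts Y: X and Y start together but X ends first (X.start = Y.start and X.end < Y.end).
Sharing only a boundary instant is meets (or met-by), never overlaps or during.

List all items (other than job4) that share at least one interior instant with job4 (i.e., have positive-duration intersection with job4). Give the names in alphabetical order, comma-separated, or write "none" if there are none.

job1, job2, job5, job6, job8, job9

Target job4 = [295, 581].
job1 [292, 483] → overlaps → yes.
job2 [354, 505] → during → yes.
job3 [270, 271] → before → no.
job5 [219, 451] → overlaps → yes.
job6 [347, 355] → during → yes.
job7 [38, 224] → before → no.
job8 [292, 484] → overlaps → yes.
job9 [368, 457] → during → yes.
Result: job1, job2, job5, job6, job8, job9.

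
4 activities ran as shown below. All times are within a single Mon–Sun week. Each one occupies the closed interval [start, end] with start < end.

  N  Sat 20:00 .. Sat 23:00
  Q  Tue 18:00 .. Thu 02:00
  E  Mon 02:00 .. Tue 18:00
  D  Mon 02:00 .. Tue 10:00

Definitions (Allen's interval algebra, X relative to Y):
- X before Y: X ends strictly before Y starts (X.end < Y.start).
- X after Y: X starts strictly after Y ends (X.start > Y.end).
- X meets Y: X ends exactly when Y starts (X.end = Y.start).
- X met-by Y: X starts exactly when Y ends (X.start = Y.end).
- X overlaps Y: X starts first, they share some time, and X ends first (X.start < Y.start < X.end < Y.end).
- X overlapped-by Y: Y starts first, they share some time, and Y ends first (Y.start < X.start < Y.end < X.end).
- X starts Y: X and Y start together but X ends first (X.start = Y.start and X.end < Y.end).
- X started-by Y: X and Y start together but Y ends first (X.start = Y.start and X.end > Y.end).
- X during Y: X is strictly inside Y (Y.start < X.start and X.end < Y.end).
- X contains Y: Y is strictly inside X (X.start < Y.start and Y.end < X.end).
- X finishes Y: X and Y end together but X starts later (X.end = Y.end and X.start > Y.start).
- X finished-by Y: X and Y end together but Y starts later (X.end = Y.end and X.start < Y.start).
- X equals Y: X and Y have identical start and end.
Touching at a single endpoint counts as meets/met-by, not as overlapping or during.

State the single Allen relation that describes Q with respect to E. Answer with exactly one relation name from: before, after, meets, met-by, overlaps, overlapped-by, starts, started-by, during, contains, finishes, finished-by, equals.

Q = [Tue 18:00, Thu 02:00]; E = [Mon 02:00, Tue 18:00].
Compare endpoints: Q.start > E.start, Q.start = E.end, Q.end > E.start, Q.end > E.end.
That pattern is 'met-by'.

met-by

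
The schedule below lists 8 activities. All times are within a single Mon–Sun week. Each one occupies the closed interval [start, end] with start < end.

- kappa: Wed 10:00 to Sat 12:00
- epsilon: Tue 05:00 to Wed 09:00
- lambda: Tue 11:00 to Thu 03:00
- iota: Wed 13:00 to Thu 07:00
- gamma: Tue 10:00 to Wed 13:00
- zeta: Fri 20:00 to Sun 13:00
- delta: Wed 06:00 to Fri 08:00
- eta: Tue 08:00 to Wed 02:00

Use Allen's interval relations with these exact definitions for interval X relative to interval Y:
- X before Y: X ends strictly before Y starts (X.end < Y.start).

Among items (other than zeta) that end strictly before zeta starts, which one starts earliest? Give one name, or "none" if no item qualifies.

epsilon

Target zeta = [Fri 20:00, Sun 13:00].
delta [Wed 06:00, Fri 08:00] → before → candidate.
epsilon [Tue 05:00, Wed 09:00] → before → candidate.
eta [Tue 08:00, Wed 02:00] → before → candidate.
gamma [Tue 10:00, Wed 13:00] → before → candidate.
iota [Wed 13:00, Thu 07:00] → before → candidate.
kappa [Wed 10:00, Sat 12:00] → overlaps → excluded.
lambda [Tue 11:00, Thu 03:00] → before → candidate.
Among candidates, earliest start is Tue 05:00 → epsilon.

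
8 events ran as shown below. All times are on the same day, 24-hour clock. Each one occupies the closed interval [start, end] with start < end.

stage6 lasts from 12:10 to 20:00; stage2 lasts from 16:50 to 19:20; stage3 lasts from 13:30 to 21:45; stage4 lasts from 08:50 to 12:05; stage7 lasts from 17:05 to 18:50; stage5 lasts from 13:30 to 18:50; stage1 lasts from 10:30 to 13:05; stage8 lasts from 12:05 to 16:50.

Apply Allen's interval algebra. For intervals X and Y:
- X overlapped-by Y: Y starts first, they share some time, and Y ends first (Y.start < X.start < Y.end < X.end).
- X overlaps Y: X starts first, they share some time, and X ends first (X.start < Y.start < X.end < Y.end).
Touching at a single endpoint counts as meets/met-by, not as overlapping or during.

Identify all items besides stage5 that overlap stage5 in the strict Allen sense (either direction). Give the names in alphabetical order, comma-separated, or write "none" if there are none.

stage2, stage8

Target stage5 = [13:30, 18:50].
stage1 [10:30, 13:05] → before → no.
stage2 [16:50, 19:20] → overlapped-by → yes.
stage3 [13:30, 21:45] → started-by → no.
stage4 [08:50, 12:05] → before → no.
stage6 [12:10, 20:00] → contains → no.
stage7 [17:05, 18:50] → finishes → no.
stage8 [12:05, 16:50] → overlaps → yes.
Result: stage2, stage8.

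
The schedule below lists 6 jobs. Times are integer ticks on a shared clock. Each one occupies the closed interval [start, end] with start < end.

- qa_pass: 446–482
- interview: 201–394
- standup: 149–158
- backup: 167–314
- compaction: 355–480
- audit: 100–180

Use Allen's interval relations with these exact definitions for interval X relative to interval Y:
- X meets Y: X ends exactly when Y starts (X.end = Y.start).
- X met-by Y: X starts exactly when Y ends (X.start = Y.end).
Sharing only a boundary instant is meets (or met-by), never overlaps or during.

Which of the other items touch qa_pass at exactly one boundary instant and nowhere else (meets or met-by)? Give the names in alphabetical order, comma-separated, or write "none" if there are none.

none

Target qa_pass = [446, 482].
audit [100, 180] → before → no.
backup [167, 314] → before → no.
compaction [355, 480] → overlaps → no.
interview [201, 394] → before → no.
standup [149, 158] → before → no.
Result: none.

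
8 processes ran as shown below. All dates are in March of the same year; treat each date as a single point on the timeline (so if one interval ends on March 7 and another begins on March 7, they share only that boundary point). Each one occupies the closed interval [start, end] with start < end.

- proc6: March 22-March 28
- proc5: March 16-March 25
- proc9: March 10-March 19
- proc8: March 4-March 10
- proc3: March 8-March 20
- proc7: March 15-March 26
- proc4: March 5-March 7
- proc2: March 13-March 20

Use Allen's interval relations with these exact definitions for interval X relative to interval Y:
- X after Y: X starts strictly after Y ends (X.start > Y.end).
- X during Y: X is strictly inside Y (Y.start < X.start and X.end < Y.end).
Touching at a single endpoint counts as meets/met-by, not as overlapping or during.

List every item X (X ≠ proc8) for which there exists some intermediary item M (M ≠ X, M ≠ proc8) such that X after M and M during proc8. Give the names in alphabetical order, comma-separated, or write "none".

Target proc8 = [March 4, March 10].
Intermediaries M with M during proc8: proc4.
Via proc4 — items with X after proc4: proc2, proc3, proc5, proc6, proc7, proc9.
Union: proc2, proc3, proc5, proc6, proc7, proc9.

proc2, proc3, proc5, proc6, proc7, proc9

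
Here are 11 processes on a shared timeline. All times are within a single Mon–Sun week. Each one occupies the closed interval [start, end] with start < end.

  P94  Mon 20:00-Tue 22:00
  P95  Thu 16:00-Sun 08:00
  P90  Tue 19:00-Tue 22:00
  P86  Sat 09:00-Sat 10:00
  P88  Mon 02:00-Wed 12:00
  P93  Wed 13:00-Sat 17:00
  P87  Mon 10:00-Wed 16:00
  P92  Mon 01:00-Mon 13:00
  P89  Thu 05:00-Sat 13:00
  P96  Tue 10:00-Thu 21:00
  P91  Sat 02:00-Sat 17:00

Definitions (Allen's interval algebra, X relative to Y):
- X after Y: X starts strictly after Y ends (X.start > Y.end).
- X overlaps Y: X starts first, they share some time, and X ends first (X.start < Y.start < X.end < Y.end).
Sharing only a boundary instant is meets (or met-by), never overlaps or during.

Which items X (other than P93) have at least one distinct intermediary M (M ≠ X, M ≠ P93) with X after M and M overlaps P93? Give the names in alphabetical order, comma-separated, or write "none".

P86, P89, P91, P95

Target P93 = [Wed 13:00, Sat 17:00].
Intermediaries M with M overlaps P93: P87, P96.
Via P87 — items with X after P87: P86, P89, P91, P95.
Via P96 — items with X after P96: P86, P91.
Union: P86, P89, P91, P95.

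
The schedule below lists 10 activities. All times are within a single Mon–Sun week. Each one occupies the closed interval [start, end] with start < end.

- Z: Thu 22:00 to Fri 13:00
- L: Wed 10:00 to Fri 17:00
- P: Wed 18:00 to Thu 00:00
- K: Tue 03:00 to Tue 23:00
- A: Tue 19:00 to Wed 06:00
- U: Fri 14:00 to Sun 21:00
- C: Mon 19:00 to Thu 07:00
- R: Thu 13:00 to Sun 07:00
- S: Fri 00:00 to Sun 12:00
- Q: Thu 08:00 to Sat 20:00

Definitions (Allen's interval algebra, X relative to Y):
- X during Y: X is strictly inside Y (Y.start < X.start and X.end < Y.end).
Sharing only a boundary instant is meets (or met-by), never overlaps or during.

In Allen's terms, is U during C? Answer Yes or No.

U = [Fri 14:00, Sun 21:00], C = [Mon 19:00, Thu 07:00].
Actual relation of U to C: after.
Asked whether 'during' holds → No.

No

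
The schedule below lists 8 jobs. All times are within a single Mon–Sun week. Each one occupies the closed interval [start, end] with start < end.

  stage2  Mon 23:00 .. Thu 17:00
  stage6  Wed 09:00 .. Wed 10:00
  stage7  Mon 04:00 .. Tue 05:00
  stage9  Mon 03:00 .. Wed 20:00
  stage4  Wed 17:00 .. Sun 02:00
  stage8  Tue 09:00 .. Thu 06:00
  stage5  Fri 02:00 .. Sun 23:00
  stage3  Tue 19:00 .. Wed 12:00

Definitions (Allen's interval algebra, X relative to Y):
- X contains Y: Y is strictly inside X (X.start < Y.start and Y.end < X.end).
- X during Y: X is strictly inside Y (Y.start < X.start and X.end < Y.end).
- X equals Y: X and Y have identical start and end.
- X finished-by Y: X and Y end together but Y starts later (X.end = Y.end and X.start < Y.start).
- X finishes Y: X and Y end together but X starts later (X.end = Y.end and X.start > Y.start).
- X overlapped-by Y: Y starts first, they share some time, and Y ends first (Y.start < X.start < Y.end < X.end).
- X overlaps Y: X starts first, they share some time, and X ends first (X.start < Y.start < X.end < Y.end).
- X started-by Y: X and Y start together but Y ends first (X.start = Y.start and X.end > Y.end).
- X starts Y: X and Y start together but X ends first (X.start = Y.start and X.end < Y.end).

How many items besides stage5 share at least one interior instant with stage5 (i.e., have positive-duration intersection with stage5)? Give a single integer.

Target stage5 = [Fri 02:00, Sun 23:00].
stage2 [Mon 23:00, Thu 17:00] → before → no.
stage3 [Tue 19:00, Wed 12:00] → before → no.
stage4 [Wed 17:00, Sun 02:00] → overlaps → counts.
stage6 [Wed 09:00, Wed 10:00] → before → no.
stage7 [Mon 04:00, Tue 05:00] → before → no.
stage8 [Tue 09:00, Thu 06:00] → before → no.
stage9 [Mon 03:00, Wed 20:00] → before → no.
Total: 1.

1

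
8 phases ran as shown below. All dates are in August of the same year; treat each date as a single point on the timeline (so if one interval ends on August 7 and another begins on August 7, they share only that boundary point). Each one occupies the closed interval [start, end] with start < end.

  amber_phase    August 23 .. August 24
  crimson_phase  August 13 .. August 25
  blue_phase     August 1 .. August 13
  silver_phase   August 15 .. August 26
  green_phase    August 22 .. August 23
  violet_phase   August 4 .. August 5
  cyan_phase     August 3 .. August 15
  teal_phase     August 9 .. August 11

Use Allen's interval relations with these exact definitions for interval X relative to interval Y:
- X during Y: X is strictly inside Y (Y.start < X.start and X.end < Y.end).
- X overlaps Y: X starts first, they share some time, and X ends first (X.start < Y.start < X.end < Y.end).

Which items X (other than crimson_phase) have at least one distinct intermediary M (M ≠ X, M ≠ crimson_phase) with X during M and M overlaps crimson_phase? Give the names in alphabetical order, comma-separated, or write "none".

teal_phase, violet_phase

Target crimson_phase = [August 13, August 25].
Intermediaries M with M overlaps crimson_phase: cyan_phase.
Via cyan_phase — items with X during cyan_phase: teal_phase, violet_phase.
Union: teal_phase, violet_phase.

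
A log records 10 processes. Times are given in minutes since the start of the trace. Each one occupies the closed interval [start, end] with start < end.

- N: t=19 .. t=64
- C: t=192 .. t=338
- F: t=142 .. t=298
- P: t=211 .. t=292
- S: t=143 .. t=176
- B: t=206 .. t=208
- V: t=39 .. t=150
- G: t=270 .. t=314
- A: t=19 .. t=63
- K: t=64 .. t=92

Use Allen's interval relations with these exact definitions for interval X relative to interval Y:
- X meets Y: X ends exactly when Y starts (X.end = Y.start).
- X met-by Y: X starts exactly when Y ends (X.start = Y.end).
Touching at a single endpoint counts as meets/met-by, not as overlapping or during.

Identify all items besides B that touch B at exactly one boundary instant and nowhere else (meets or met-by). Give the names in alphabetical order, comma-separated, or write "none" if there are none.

Target B = [t=206, t=208].
A [t=19, t=63] → before → no.
C [t=192, t=338] → contains → no.
F [t=142, t=298] → contains → no.
G [t=270, t=314] → after → no.
K [t=64, t=92] → before → no.
N [t=19, t=64] → before → no.
P [t=211, t=292] → after → no.
S [t=143, t=176] → before → no.
V [t=39, t=150] → before → no.
Result: none.

none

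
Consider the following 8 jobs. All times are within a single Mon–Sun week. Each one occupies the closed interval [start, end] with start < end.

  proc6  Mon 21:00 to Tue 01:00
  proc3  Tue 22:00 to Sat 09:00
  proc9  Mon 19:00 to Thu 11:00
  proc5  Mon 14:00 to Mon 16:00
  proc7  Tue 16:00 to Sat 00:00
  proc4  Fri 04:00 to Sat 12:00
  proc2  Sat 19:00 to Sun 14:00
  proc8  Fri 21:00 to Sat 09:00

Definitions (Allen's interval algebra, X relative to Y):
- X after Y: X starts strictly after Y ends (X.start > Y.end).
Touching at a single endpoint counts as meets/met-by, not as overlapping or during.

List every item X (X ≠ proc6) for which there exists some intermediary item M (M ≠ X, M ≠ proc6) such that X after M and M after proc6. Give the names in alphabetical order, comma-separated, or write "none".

Target proc6 = [Mon 21:00, Tue 01:00].
Intermediaries M with M after proc6: proc2, proc3, proc4, proc7, proc8.
Via proc2 — items with X after proc2: none.
Via proc3 — items with X after proc3: proc2.
Via proc4 — items with X after proc4: proc2.
Via proc7 — items with X after proc7: proc2.
Via proc8 — items with X after proc8: proc2.
Union: proc2.

proc2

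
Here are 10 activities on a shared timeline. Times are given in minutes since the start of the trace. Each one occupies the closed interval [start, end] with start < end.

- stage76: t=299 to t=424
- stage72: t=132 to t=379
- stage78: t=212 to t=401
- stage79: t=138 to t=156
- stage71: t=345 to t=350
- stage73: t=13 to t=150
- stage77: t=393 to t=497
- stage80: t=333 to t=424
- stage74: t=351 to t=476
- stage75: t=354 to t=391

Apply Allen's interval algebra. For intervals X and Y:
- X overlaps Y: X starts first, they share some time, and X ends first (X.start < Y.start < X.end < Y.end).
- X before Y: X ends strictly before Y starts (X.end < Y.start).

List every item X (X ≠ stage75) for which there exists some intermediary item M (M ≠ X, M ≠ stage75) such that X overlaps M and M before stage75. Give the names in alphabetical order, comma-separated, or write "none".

stage73

Target stage75 = [t=354, t=391].
Intermediaries M with M before stage75: stage71, stage73, stage79.
Via stage71 — items with X overlaps stage71: none.
Via stage73 — items with X overlaps stage73: none.
Via stage79 — items with X overlaps stage79: stage73.
Union: stage73.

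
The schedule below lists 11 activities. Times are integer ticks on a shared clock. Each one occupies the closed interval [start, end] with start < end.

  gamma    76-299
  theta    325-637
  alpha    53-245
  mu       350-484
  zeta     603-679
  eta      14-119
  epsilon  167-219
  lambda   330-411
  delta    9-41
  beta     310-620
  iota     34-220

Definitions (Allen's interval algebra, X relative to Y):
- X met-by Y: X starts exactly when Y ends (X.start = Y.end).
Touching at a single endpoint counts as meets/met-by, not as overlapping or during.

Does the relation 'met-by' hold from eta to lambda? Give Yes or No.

No

eta = [14, 119], lambda = [330, 411].
Actual relation of eta to lambda: before.
Asked whether 'met-by' holds → No.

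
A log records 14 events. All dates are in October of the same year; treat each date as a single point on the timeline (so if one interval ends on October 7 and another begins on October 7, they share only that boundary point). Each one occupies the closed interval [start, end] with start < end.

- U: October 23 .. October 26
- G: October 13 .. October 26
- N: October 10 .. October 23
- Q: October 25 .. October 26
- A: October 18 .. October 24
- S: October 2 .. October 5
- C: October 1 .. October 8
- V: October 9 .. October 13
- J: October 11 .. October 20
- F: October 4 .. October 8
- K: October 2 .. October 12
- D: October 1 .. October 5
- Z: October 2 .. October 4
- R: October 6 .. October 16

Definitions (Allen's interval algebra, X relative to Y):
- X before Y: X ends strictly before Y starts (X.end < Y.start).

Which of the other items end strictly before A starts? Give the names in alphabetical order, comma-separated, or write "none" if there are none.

C, D, F, K, R, S, V, Z

Target A = [October 18, October 24].
C [October 1, October 8] → before → yes.
D [October 1, October 5] → before → yes.
F [October 4, October 8] → before → yes.
G [October 13, October 26] → contains → no.
J [October 11, October 20] → overlaps → no.
K [October 2, October 12] → before → yes.
N [October 10, October 23] → overlaps → no.
Q [October 25, October 26] → after → no.
R [October 6, October 16] → before → yes.
S [October 2, October 5] → before → yes.
U [October 23, October 26] → overlapped-by → no.
V [October 9, October 13] → before → yes.
Z [October 2, October 4] → before → yes.
Result: C, D, F, K, R, S, V, Z.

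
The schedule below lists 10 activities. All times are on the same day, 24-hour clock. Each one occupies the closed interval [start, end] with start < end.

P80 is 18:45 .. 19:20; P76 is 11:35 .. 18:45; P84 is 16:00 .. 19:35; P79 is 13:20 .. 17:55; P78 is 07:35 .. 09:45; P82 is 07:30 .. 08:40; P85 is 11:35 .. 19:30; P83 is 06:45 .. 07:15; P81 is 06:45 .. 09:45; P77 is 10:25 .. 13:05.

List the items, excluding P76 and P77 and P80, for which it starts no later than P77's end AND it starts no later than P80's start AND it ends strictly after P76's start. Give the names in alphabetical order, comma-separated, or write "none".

Conditions: its start is no later than P77's end (X.start <= 13:05) AND its start is no later than P80's start (X.start <= 18:45) AND its end is strictly after P76's start (X.end > 11:35).
P78: start 07:35 <= 13:05? ✓; start 07:35 <= 18:45? ✓; end 09:45 > 11:35? ✗ → no.
P79: start 13:20 <= 13:05? ✗; start 13:20 <= 18:45? ✓; end 17:55 > 11:35? ✓ → no.
P81: start 06:45 <= 13:05? ✓; start 06:45 <= 18:45? ✓; end 09:45 > 11:35? ✗ → no.
P82: start 07:30 <= 13:05? ✓; start 07:30 <= 18:45? ✓; end 08:40 > 11:35? ✗ → no.
P83: start 06:45 <= 13:05? ✓; start 06:45 <= 18:45? ✓; end 07:15 > 11:35? ✗ → no.
P84: start 16:00 <= 13:05? ✗; start 16:00 <= 18:45? ✓; end 19:35 > 11:35? ✓ → no.
P85: start 11:35 <= 13:05? ✓; start 11:35 <= 18:45? ✓; end 19:30 > 11:35? ✓ → yes.
Result: P85.

P85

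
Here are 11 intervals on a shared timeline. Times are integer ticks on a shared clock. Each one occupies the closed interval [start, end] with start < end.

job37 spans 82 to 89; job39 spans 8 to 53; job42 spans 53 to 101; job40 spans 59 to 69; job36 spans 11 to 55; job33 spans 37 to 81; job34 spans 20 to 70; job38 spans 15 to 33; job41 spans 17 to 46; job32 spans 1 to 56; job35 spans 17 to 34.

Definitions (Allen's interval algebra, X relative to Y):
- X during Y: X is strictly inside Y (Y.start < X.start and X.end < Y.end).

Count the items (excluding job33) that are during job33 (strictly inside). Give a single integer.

1

Target job33 = [37, 81].
job32 [1, 56] → overlaps → no.
job34 [20, 70] → overlaps → no.
job35 [17, 34] → before → no.
job36 [11, 55] → overlaps → no.
job37 [82, 89] → after → no.
job38 [15, 33] → before → no.
job39 [8, 53] → overlaps → no.
job40 [59, 69] → during → counts.
job41 [17, 46] → overlaps → no.
job42 [53, 101] → overlapped-by → no.
Total: 1.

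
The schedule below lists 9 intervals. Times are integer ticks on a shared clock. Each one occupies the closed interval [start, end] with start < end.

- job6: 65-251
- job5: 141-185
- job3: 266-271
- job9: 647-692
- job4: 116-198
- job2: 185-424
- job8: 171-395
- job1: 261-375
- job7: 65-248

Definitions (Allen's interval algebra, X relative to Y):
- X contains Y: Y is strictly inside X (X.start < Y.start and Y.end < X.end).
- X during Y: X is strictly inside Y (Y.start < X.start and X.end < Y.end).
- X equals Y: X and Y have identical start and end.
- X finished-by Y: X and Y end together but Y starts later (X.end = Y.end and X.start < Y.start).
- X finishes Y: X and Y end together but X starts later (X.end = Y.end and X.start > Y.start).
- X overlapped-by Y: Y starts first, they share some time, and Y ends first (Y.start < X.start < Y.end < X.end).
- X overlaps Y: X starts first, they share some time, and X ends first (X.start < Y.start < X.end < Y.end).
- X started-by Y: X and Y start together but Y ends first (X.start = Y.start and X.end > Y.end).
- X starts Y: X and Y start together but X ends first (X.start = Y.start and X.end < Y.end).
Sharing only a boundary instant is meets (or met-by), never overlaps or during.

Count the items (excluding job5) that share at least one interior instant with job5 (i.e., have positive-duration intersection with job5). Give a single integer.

4

Target job5 = [141, 185].
job1 [261, 375] → after → no.
job2 [185, 424] → met-by → no.
job3 [266, 271] → after → no.
job4 [116, 198] → contains → counts.
job6 [65, 251] → contains → counts.
job7 [65, 248] → contains → counts.
job8 [171, 395] → overlapped-by → counts.
job9 [647, 692] → after → no.
Total: 4.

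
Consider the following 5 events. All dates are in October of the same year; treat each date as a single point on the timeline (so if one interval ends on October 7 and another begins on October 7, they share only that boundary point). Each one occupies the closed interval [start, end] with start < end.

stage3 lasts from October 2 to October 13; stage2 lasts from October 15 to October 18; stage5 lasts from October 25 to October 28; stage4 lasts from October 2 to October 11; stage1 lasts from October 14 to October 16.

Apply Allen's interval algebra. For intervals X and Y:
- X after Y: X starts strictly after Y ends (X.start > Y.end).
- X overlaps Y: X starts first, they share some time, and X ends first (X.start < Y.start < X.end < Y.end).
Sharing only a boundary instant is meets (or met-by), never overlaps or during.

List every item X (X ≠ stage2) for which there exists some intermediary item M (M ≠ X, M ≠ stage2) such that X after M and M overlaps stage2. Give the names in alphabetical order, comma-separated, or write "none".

stage5

Target stage2 = [October 15, October 18].
Intermediaries M with M overlaps stage2: stage1.
Via stage1 — items with X after stage1: stage5.
Union: stage5.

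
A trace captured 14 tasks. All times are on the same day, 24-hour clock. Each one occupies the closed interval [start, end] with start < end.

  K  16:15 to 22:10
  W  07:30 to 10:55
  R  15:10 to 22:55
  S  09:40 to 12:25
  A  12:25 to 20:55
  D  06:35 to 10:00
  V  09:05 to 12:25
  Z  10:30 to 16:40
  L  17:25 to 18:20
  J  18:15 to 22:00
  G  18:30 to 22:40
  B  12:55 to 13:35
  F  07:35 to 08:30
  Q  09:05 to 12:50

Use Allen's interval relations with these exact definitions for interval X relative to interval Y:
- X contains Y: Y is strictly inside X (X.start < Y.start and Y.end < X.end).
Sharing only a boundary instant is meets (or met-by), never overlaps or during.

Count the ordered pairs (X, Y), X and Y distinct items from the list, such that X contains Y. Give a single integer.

Checking all 182 ordered pairs for relation 'contains'; matching pairs in alphabetical order:
(A, B): A contains B ✓
(A, L): A contains L ✓
(D, F): D contains F ✓
(K, J): K contains J ✓
(K, L): K contains L ✓
(Q, S): Q contains S ✓
(R, G): R contains G ✓
(R, J): R contains J ✓
(R, K): R contains K ✓
(R, L): R contains L ✓
(W, F): W contains F ✓
(Z, B): Z contains B ✓
Count: 12.

12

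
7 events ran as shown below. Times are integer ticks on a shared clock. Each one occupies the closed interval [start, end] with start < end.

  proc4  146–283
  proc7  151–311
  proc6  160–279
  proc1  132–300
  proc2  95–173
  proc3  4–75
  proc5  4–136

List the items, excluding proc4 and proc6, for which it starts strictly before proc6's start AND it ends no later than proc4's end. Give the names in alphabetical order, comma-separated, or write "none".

proc2, proc3, proc5

Conditions: its start is strictly before proc6's start (X.start < 160) AND its end is no later than proc4's end (X.end <= 283).
proc1: start 132 < 160? ✓; end 300 <= 283? ✗ → no.
proc2: start 95 < 160? ✓; end 173 <= 283? ✓ → yes.
proc3: start 4 < 160? ✓; end 75 <= 283? ✓ → yes.
proc5: start 4 < 160? ✓; end 136 <= 283? ✓ → yes.
proc7: start 151 < 160? ✓; end 311 <= 283? ✗ → no.
Result: proc2, proc3, proc5.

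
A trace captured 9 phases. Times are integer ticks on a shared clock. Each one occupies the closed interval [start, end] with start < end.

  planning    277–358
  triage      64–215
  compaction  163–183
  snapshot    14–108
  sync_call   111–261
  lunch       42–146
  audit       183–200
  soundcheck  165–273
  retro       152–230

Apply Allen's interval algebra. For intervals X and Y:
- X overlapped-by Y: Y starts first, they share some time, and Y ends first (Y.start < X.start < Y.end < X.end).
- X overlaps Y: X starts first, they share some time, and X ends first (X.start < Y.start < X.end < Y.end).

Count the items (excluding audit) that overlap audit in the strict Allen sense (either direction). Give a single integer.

0

Target audit = [183, 200].
compaction [163, 183] → meets → no.
lunch [42, 146] → before → no.
planning [277, 358] → after → no.
retro [152, 230] → contains → no.
snapshot [14, 108] → before → no.
soundcheck [165, 273] → contains → no.
sync_call [111, 261] → contains → no.
triage [64, 215] → contains → no.
Total: 0.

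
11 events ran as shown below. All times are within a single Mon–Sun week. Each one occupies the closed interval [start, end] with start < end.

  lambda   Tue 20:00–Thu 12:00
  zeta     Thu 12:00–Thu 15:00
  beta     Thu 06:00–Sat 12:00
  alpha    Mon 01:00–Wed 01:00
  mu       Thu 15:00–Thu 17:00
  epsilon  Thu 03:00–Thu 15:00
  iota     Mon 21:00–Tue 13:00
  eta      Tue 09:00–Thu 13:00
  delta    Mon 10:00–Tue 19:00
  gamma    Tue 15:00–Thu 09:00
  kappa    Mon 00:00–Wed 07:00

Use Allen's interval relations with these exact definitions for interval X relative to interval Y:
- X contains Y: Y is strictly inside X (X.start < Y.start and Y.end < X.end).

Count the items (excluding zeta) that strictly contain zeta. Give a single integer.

Target zeta = [Thu 12:00, Thu 15:00].
alpha [Mon 01:00, Wed 01:00] → before → no.
beta [Thu 06:00, Sat 12:00] → contains → counts.
delta [Mon 10:00, Tue 19:00] → before → no.
epsilon [Thu 03:00, Thu 15:00] → finished-by → no.
eta [Tue 09:00, Thu 13:00] → overlaps → no.
gamma [Tue 15:00, Thu 09:00] → before → no.
iota [Mon 21:00, Tue 13:00] → before → no.
kappa [Mon 00:00, Wed 07:00] → before → no.
lambda [Tue 20:00, Thu 12:00] → meets → no.
mu [Thu 15:00, Thu 17:00] → met-by → no.
Total: 1.

1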